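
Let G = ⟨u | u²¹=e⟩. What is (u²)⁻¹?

The order of (u²) is 21 (smallest k with (u²)ᵏ = e), so (u²)⁻¹ = (u²)²⁰ = u¹⁹.
Check: (u²) · (u¹⁹) → (u²) · u¹⁹ = e, giving e as required.

Answer: u¹⁹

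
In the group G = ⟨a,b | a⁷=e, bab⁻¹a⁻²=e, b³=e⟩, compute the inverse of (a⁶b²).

The order of (a⁶b²) is 3 (smallest k with (a⁶b²)ᵏ = e), so (a⁶b²)⁻¹ = (a⁶b²)² = a²b.
Check: (a⁶b²) · (a²b) → (a⁶b²) · a² = b²;   (b²) · b = e, giving e as required.

Answer: a²b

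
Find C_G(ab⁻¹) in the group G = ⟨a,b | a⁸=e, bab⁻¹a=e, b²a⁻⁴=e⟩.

⟨ab⁻¹⟩ ⊆ C_G(ab⁻¹) since powers of ab⁻¹ commute with ab⁻¹; so |C_G(ab⁻¹)| ≥ |⟨ab⁻¹⟩| = 4.
By orbit–stabilizer, |C_G(ab⁻¹)| = |G| / |conj. class of ab⁻¹| = 16 / 4 = 4.
The 4 elements commuting with ab⁻¹ are {e, a⁴, ab, ab⁻¹}.

Answer: {e, a⁴, ab, ab⁻¹}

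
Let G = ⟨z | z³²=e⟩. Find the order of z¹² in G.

Compute successive powers until reaching e:
  (z¹²)¹ = z¹², (z¹²)² = z²⁴, (z¹²)³ = z⁴, (z¹²)⁴ = z¹⁶, (z¹²)⁵ = z²⁸, (z¹²)⁶ = z⁸, (z¹²)⁷ = z²⁰, (z¹²)⁸ = e.
The smallest positive k with (z¹²)ᵏ = e is 8.

Answer: 8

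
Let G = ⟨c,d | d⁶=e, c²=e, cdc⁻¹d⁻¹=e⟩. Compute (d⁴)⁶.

Compute successive powers of (d⁴), reducing at each step:
  (d⁴)²: (d⁴) · d⁴ = d²
  (d⁴)³: (d²) · d⁴ = e
  (d⁴)⁴: e · d⁴ = d⁴
  (d⁴)⁵: (d⁴) · d⁴ = d²
  (d⁴)⁶: (d²) · d⁴ = e

Answer: e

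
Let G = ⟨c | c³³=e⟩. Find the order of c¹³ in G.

Compute successive powers until reaching e:
  (c¹³)¹ = c¹³, (c¹³)² = c²⁶, (c¹³)³ = c⁶, (c¹³)⁴ = c¹⁹, (c¹³)⁵ = c³², (c¹³)⁶ = c¹², (c¹³)⁷ = c²⁵, (c¹³)⁸ = c⁵, (c¹³)⁹ = c¹⁸, (c¹³)¹⁰ = c³¹, (c¹³)¹¹ = c¹¹, (c¹³)¹² = c²⁴, (c¹³)¹³ = c⁴, (c¹³)¹⁴ = c¹⁷, (c¹³)¹⁵ = c³⁰, (c¹³)¹⁶ = c¹⁰, (c¹³)¹⁷ = c²³, (c¹³)¹⁸ = c³, (c¹³)¹⁹ = c¹⁶, (c¹³)²⁰ = c²⁹, (c¹³)²¹ = c⁹, (c¹³)²² = c²², (c¹³)²³ = c², (c¹³)²⁴ = c¹⁵, (c¹³)²⁵ = c²⁸, (c¹³)²⁶ = c⁸, (c¹³)²⁷ = c²¹, (c¹³)²⁸ = c, (c¹³)²⁹ = c¹⁴, (c¹³)³⁰ = c²⁷, (c¹³)³¹ = c⁷, (c¹³)³² = c²⁰, (c¹³)³³ = e.
The smallest positive k with (c¹³)ᵏ = e is 33.

Answer: 33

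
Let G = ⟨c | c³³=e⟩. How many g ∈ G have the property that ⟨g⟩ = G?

G is cyclic of order 33. An element generates G iff its order is 33, and a cyclic group of order 33 has exactly φ(33) = 20 such elements.

Answer: 20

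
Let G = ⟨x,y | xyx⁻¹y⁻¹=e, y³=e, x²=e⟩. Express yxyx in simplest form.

Multiply left to right, reducing at each step:
  y · x = xy
  (xy) · y = xy²
  (xy²) · x = y²

Answer: y²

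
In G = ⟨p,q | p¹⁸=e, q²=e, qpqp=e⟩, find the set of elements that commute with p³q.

⟨p³q⟩ ⊆ C_G(p³q) since powers of p³q commute with p³q; so |C_G(p³q)| ≥ |⟨p³q⟩| = 2.
By orbit–stabilizer, |C_G(p³q)| = |G| / |conj. class of p³q| = 36 / 9 = 4.
The 4 elements commuting with p³q are {e, p⁹, p³q, p¹²q}.

Answer: {e, p⁹, p³q, p¹²q}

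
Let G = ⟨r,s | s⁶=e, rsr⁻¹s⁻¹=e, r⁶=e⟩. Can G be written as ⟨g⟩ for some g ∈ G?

|G| = 36, but the maximum element order in G is 6 < 36. No single element generates all of G, so G is not cyclic.

Answer: No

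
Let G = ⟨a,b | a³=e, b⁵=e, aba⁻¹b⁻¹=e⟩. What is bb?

Compute b · b by multiplying left to right and reducing via the relations at each step:
  b · b = b²

Answer: b²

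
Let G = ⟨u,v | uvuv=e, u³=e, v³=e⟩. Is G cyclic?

Every cyclic group is abelian. But u·v = uv while v·u = u²v², so u·v ≠ v·u and G is not abelian. Hence G is not cyclic.

Answer: No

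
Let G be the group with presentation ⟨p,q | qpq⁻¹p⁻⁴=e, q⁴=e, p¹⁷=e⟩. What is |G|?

Enumerate words in the generators, reducing via the relations: the distinct elements are
  {e, p, q, pq, p², p³, p⁴, p⁵, p⁶, p⁷, p⁸, p⁹, q², q³, pq², pq³, p²q, p³q, p¹², p¹³, p¹¹, p¹⁰, p¹⁴, p¹⁵, p¹⁶, p⁴q, p⁵q, p⁶q, p⁷q, p⁸q, p⁹q, p²q², p²q³, p³q², p³q³, p¹²q, p¹³q, p¹¹q, p¹⁰q, p¹⁴q, p¹⁵q, p¹⁶q, p⁴q², p⁴q³, p⁵q², p⁵q³, p⁶q², p⁶q³, p⁷q², p⁷q³, p⁸q², p⁸q³, p⁹q², p⁹q³, p¹²q², p¹²q³, p¹³q², p¹³q³, p¹¹q², p¹¹q³, p¹⁰q², p¹⁰q³, p¹⁴q², p¹⁴q³, p¹⁵q², p¹⁵q³, p¹⁶q², p¹⁶q³}.
No further products give new elements, so |G| = 68.

Answer: 68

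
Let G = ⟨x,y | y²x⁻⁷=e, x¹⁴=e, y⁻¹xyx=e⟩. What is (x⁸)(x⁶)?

Compute (x⁸) · (x⁶) by multiplying left to right and reducing via the relations at each step:
  (x⁸) · x⁶ = e

Answer: e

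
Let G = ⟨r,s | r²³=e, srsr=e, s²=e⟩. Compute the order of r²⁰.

Compute successive powers until reaching e:
  (r²⁰)¹ = r²⁰, (r²⁰)² = r¹⁷, (r²⁰)³ = r¹⁴, (r²⁰)⁴ = r¹¹, (r²⁰)⁵ = r⁸, (r²⁰)⁶ = r⁵, (r²⁰)⁷ = r², (r²⁰)⁸ = r²², (r²⁰)⁹ = r¹⁹, (r²⁰)¹⁰ = r¹⁶, (r²⁰)¹¹ = r¹³, (r²⁰)¹² = r¹⁰, (r²⁰)¹³ = r⁷, (r²⁰)¹⁴ = r⁴, (r²⁰)¹⁵ = r, (r²⁰)¹⁶ = r²¹, (r²⁰)¹⁷ = r¹⁸, (r²⁰)¹⁸ = r¹⁵, (r²⁰)¹⁹ = r¹², (r²⁰)²⁰ = r⁹, (r²⁰)²¹ = r⁶, (r²⁰)²² = r³, (r²⁰)²³ = e.
The smallest positive k with (r²⁰)ᵏ = e is 23.

Answer: 23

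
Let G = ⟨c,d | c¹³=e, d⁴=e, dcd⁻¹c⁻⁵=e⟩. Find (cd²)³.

Compute successive powers of (cd²), reducing at each step:
  (cd²)²: (cd²) · c = d²;   (d²) · d² = e
  (cd²)³: e · c = c;   c · d² = cd²

Answer: cd²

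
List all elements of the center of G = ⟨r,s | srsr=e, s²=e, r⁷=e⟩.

An element z ∈ Z(G) iff z commutes with every generator.
For example e is central: e·r = r = r·e; e·s = s = s·e.
Whereas r ∉ Z(G) since r·s = rs ≠ r⁶s = s·r.
Checking each of the 14 elements this way gives Z(G) = {e}, of order 1.

Answer: {e}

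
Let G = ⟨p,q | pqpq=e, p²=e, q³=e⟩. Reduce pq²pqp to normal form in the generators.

Multiply left to right, reducing at each step:
  p · q² = pq²
  (pq²) · p = q
  q · q = q²
  (q²) · p = pq

Answer: pq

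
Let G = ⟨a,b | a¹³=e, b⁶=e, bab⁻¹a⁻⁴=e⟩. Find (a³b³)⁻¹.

The order of (a³b³) is 2 (smallest k with (a³b³)ᵏ = e), so (a³b³)⁻¹ = (a³b³)¹ = a³b³.
Check: (a³b³) · (a³b³) → (a³b³) · a³ = b³;   (b³) · b³ = e, giving e as required.

Answer: a³b³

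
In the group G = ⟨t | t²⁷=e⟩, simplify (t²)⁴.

Compute successive powers of (t²), reducing at each step:
  (t²)²: (t²) · t² = t⁴
  (t²)³: (t⁴) · t² = t⁶
  (t²)⁴: (t⁶) · t² = t⁸

Answer: t⁸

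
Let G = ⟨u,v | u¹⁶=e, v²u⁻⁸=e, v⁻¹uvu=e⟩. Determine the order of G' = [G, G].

G' = [G, G] is generated by all commutators. The generator-pair commutators are: [u, v] = u².
The subgroup they normally generate is {e, u², u⁴, u⁶, u⁸, u¹⁰, u¹², u¹⁴}, of order 8.
Check: |G/G'| = 32/8 = 4 is the order of the abelianisation.

Answer: 8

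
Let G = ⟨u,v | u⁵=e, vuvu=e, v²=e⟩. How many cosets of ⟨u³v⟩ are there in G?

First find ord(u³v) by computing successive powers:
  (u³v)¹ = u³v, (u³v)² = e.
So |⟨u³v⟩| = ord(u³v) = 2. With |G| = 10, by Lagrange [G : ⟨u³v⟩] = 10/2 = 5.

Answer: 5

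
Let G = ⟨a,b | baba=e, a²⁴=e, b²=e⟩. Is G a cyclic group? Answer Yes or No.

Every cyclic group is abelian. But a·b = ab while b·a = a²³b, so a·b ≠ b·a and G is not abelian. Hence G is not cyclic.

Answer: No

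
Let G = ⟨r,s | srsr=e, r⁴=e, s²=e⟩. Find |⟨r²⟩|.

|⟨r²⟩| equals the order of r². Compute successive powers until reaching e:
  (r²)¹ = r², (r²)² = e.
The smallest positive k with (r²)ᵏ = e is 2, so |⟨r²⟩| = 2.

Answer: 2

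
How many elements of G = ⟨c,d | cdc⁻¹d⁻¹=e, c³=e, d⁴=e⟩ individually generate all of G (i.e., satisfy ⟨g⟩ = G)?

G is cyclic of order 12. An element generates G iff its order is 12, and a cyclic group of order 12 has exactly φ(12) = 4 such elements.

Answer: 4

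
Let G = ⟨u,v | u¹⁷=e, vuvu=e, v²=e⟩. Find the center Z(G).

An element z ∈ Z(G) iff z commutes with every generator.
For example e is central: e·u = u = u·e; e·v = v = v·e.
Whereas u ∉ Z(G) since u·v = uv ≠ u¹⁶v = v·u.
Checking each of the 34 elements this way gives Z(G) = {e}, of order 1.

Answer: {e}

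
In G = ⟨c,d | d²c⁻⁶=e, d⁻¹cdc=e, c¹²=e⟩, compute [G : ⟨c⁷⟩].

First find ord(c⁷) by computing successive powers:
  (c⁷)¹ = c⁷, (c⁷)² = c², (c⁷)³ = c⁹, (c⁷)⁴ = c⁴, (c⁷)⁵ = c¹¹, (c⁷)⁶ = c⁶, (c⁷)⁷ = c, (c⁷)⁸ = c⁸, (c⁷)⁹ = c³, (c⁷)¹⁰ = c¹⁰, (c⁷)¹¹ = c⁵, (c⁷)¹² = e.
So |⟨c⁷⟩| = ord(c⁷) = 12. With |G| = 24, by Lagrange [G : ⟨c⁷⟩] = 24/12 = 2.

Answer: 2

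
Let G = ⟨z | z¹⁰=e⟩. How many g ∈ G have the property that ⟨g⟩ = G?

G is cyclic of order 10. An element generates G iff its order is 10, and a cyclic group of order 10 has exactly φ(10) = 4 such elements.

Answer: 4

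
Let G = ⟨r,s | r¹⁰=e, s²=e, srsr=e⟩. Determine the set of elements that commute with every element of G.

An element z ∈ Z(G) iff z commutes with every generator.
For example r⁵ is central: (r⁵)·r = r⁶ = r·(r⁵); (r⁵)·s = r⁵s = s·(r⁵).
Whereas r ∉ Z(G) since r·s = rs ≠ r⁹s = s·r.
Checking each of the 20 elements this way gives Z(G) = {e, r⁵}, of order 2.

Answer: {e, r⁵}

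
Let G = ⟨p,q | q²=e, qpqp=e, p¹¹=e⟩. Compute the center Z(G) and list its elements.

An element z ∈ Z(G) iff z commutes with every generator.
For example e is central: e·p = p = p·e; e·q = q = q·e.
Whereas p ∉ Z(G) since p·q = pq ≠ p¹⁰q = q·p.
Checking each of the 22 elements this way gives Z(G) = {e}, of order 1.

Answer: {e}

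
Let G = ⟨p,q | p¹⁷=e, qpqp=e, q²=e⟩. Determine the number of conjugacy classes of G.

The conjugacy classes (representative and size) are:
  [e] (size 1), [p¹⁶] (size 2), [p²] (size 2), [p³] (size 2), [p¹³] (size 2), [p¹²] (size 2), [p⁶] (size 2), [p¹⁰] (size 2), [p⁹] (size 2), [p⁷q] (size 17).
Class equation: 1 + 2 + 2 + 2 + 2 + 2 + 2 + 2 + 2 + 17 = 34 = |G|. So G has 10 conjugacy classes.

Answer: 10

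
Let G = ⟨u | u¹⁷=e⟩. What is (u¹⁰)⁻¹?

The order of (u¹⁰) is 17 (smallest k with (u¹⁰)ᵏ = e), so (u¹⁰)⁻¹ = (u¹⁰)¹⁶ = u⁷.
Check: (u¹⁰) · (u⁷) → (u¹⁰) · u⁷ = e, giving e as required.

Answer: u⁷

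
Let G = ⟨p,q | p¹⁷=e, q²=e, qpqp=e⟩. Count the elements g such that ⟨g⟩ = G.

⟨g⟩ = G would require ord(g) = |G| = 34, but the maximum element order in G is 17 < 34. So G is not cyclic and no single element generates it: the count is 0.

Answer: 0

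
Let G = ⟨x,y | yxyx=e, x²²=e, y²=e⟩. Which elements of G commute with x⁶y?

⟨x⁶y⟩ ⊆ C_G(x⁶y) since powers of x⁶y commute with x⁶y; so |C_G(x⁶y)| ≥ |⟨x⁶y⟩| = 2.
By orbit–stabilizer, |C_G(x⁶y)| = |G| / |conj. class of x⁶y| = 44 / 11 = 4.
The 4 elements commuting with x⁶y are {e, x¹¹, x⁶y, x¹⁷y}.

Answer: {e, x¹¹, x⁶y, x¹⁷y}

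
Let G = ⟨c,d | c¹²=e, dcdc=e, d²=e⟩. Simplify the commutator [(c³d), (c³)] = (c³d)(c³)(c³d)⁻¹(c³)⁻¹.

[(c³d), (c³)] = (c³d)·(c³)·(c³d)⁻¹·(c³)⁻¹.
  (c³d) · (c³) = d
  d · (c³d) = c⁹
  (c⁹) · (c⁹) = c⁶

Answer: c⁶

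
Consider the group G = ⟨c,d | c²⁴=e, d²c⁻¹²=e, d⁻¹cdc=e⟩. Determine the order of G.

Enumerate words in the generators, reducing via the relations: the distinct elements are
  {c, d, e, cd, c², c³, c⁴, c⁵, c⁶, c⁷, c⁸, c⁹, c²d, c²², c²³, c²¹, c²⁰, c³d, c¹², c¹³, c¹¹, c¹⁰, c¹⁴, c¹⁵, c¹⁶, c¹⁷, c¹⁸, c¹⁹, c⁴d, c⁵d, c⁶d, c⁷d, c⁸d, c⁹d, d⁻¹, cd⁻¹, c¹¹d, c¹⁰d, c²d⁻¹, c³d⁻¹, c⁴d⁻¹, c⁵d⁻¹, c⁶d⁻¹, c⁷d⁻¹, c⁸d⁻¹, c⁹d⁻¹, c¹¹d⁻¹, c¹⁰d⁻¹}.
No further products give new elements, so |G| = 48.

Answer: 48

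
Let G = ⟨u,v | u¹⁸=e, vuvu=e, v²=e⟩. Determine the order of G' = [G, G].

G' = [G, G] is generated by all commutators. The generator-pair commutators are: [u, v] = u².
The subgroup they normally generate is {e, u², u⁴, u⁶, u⁸, u¹⁰, u¹², u¹⁴, u¹⁶}, of order 9.
Check: |G/G'| = 36/9 = 4 is the order of the abelianisation.

Answer: 9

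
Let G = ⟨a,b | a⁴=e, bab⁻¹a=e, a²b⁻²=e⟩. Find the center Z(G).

An element z ∈ Z(G) iff z commutes with every generator.
For example a² is central: (a²)·a = a³ = a·(a²); (a²)·b = b⁻¹ = b·(a²).
Whereas a ∉ Z(G) since a·b = ab ≠ ab⁻¹ = b·a.
Checking each of the 8 elements this way gives Z(G) = {e, a²}, of order 2.

Answer: {e, a²}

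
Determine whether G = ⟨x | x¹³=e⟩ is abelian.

G has a single generator, so G is cyclic and hence abelian.

Answer: Yes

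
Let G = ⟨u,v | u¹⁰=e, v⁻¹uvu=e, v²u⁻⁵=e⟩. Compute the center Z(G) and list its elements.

An element z ∈ Z(G) iff z commutes with every generator.
For example u⁵ is central: (u⁵)·u = u⁶ = u·(u⁵); (u⁵)·v = v⁻¹ = v·(u⁵).
Whereas u ∉ Z(G) since u·v = uv ≠ u⁴v⁻¹ = v·u.
Checking each of the 20 elements this way gives Z(G) = {e, u⁵}, of order 2.

Answer: {e, u⁵}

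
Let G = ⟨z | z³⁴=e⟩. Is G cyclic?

|G| = 34. The element z has order 34 (its powers give 34 distinct elements), so ⟨z⟩ = G and G is cyclic.

Answer: Yes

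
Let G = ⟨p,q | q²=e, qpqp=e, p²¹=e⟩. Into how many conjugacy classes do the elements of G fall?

The conjugacy classes (representative and size) are:
  [e] (size 1), [p²⁰] (size 2), [p²] (size 2), [p³] (size 2), [p¹⁷] (size 2), [p⁵] (size 2), [p⁶] (size 2), [p⁷] (size 2), [p⁸] (size 2), [p⁹] (size 2), [p¹⁰] (size 2), [q] (size 21).
Class equation: 1 + 2 + 2 + 2 + 2 + 2 + 2 + 2 + 2 + 2 + 2 + 21 = 42 = |G|. So G has 12 conjugacy classes.

Answer: 12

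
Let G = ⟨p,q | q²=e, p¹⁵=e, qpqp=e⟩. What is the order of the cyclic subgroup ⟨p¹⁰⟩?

|⟨p¹⁰⟩| equals the order of p¹⁰. Compute successive powers until reaching e:
  (p¹⁰)¹ = p¹⁰, (p¹⁰)² = p⁵, (p¹⁰)³ = e.
The smallest positive k with (p¹⁰)ᵏ = e is 3, so |⟨p¹⁰⟩| = 3.

Answer: 3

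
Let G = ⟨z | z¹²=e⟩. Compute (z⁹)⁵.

Compute successive powers of (z⁹), reducing at each step:
  (z⁹)²: (z⁹) · z⁹ = z⁶
  (z⁹)³: (z⁶) · z⁹ = z³
  (z⁹)⁴: (z³) · z⁹ = e
  (z⁹)⁵: e · z⁹ = z⁹

Answer: z⁹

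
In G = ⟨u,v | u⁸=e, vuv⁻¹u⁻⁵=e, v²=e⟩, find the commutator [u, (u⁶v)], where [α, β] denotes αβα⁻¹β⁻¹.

[u, (u⁶v)] = u·(u⁶v)·u⁻¹·(u⁶v)⁻¹.
  u · (u⁶v) = u⁷v
  (u⁷v) · (u⁷) = u²v
  (u²v) · (u²v) = u⁴

Answer: u⁴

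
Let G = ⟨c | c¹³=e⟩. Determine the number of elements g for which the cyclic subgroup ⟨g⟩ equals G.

G is cyclic of order 13. An element generates G iff its order is 13, and a cyclic group of order 13 has exactly φ(13) = 12 such elements.

Answer: 12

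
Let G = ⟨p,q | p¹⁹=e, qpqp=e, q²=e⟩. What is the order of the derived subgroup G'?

G' = [G, G] is generated by all commutators. The generator-pair commutators are: [p, q] = p².
The subgroup they normally generate is {e, p, p², p³, p⁴, p⁵, p⁶, p⁷, p⁸, p⁹, p¹⁰, p¹¹, p¹², p¹³, p¹⁴, p¹⁵, p¹⁶, p¹⁷, p¹⁸}, of order 19.
Check: |G/G'| = 38/19 = 2 is the order of the abelianisation.

Answer: 19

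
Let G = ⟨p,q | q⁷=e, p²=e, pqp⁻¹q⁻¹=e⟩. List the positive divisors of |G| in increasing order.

|G| = 14 = 2 · 7. By Lagrange's theorem the order of any subgroup divides 14; the divisors of 14 are 1, 2, 7, 14.

Answer: 1, 2, 7, 14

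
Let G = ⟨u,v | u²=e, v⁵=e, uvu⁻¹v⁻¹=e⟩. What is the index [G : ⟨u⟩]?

First find ord(u) by computing successive powers:
  u¹ = u, u² = e.
So |⟨u⟩| = ord(u) = 2. With |G| = 10, by Lagrange [G : ⟨u⟩] = 10/2 = 5.

Answer: 5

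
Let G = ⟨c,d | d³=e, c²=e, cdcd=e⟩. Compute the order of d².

Compute successive powers until reaching e:
  (d²)¹ = d², (d²)² = d, (d²)³ = e.
The smallest positive k with (d²)ᵏ = e is 3.

Answer: 3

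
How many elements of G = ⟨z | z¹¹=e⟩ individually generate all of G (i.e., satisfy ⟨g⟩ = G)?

G is cyclic of order 11. An element generates G iff its order is 11, and a cyclic group of order 11 has exactly φ(11) = 10 such elements.

Answer: 10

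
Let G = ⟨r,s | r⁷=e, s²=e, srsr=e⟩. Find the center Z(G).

An element z ∈ Z(G) iff z commutes with every generator.
For example e is central: e·r = r = r·e; e·s = s = s·e.
Whereas r ∉ Z(G) since r·s = rs ≠ r⁶s = s·r.
Checking each of the 14 elements this way gives Z(G) = {e}, of order 1.

Answer: {e}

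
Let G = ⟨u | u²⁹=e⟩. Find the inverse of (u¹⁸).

The order of (u¹⁸) is 29 (smallest k with (u¹⁸)ᵏ = e), so (u¹⁸)⁻¹ = (u¹⁸)²⁸ = u¹¹.
Check: (u¹⁸) · (u¹¹) → (u¹⁸) · u¹¹ = e, giving e as required.

Answer: u¹¹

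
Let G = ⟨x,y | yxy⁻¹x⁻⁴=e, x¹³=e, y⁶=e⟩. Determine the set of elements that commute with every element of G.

An element z ∈ Z(G) iff z commutes with every generator.
For example e is central: e·x = x = x·e; e·y = y = y·e.
Whereas x ∉ Z(G) since x·y = xy ≠ x⁴y = y·x.
Checking each of the 78 elements this way gives Z(G) = {e}, of order 1.

Answer: {e}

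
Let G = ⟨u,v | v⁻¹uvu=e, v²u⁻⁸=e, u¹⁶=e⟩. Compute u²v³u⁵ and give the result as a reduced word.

Multiply left to right, reducing at each step:
  (u²) · v³ = u²v⁻¹
  (u²v⁻¹) · u⁵ = u⁵v

Answer: u⁵v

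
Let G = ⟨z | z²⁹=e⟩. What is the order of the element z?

Compute successive powers until reaching e:
  z¹ = z, z² = z², z³ = z³, z⁴ = z⁴, z⁵ = z⁵, z⁶ = z⁶, z⁷ = z⁷, z⁸ = z⁸, z⁹ = z⁹, z¹⁰ = z¹⁰, z¹¹ = z¹¹, z¹² = z¹², z¹³ = z¹³, z¹⁴ = z¹⁴, z¹⁵ = z¹⁵, z¹⁶ = z¹⁶, z¹⁷ = z¹⁷, z¹⁸ = z¹⁸, z¹⁹ = z¹⁹, z²⁰ = z²⁰, z²¹ = z²¹, z²² = z²², z²³ = z²³, z²⁴ = z²⁴, z²⁵ = z²⁵, z²⁶ = z²⁶, z²⁷ = z²⁷, z²⁸ = z²⁸, z²⁹ = e.
The smallest positive k with zᵏ = e is 29.

Answer: 29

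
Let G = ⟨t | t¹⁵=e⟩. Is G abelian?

G has a single generator, so G is cyclic and hence abelian.

Answer: Yes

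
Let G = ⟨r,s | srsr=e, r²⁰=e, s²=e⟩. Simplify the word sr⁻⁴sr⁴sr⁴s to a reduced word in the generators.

Multiply left to right, reducing at each step:
  s · r⁻⁴ = r⁴s
  (r⁴s) · s = r⁴
  (r⁴) · r⁴ = r⁸
  (r⁸) · s = r⁸s
  (r⁸s) · r⁴ = r⁴s
  (r⁴s) · s = r⁴

Answer: r⁴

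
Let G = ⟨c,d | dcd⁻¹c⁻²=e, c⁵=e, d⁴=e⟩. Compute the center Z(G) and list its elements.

An element z ∈ Z(G) iff z commutes with every generator.
For example e is central: e·c = c = c·e; e·d = d = d·e.
Whereas c ∉ Z(G) since c·d = cd ≠ c²d = d·c.
Checking each of the 20 elements this way gives Z(G) = {e}, of order 1.

Answer: {e}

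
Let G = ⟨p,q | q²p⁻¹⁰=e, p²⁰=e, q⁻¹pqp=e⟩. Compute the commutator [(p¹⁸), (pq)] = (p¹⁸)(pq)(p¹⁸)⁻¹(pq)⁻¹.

[(p¹⁸), (pq)] = (p¹⁸)·(pq)·(p¹⁸)⁻¹·(pq)⁻¹.
  (p¹⁸) · (pq) = p⁹q⁻¹
  (p⁹q⁻¹) · (p²) = p⁷q⁻¹
  (p⁷q⁻¹) · (pq⁻¹) = p¹⁶

Answer: p¹⁶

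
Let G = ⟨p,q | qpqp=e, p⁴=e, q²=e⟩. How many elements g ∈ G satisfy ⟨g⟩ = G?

⟨g⟩ = G would require ord(g) = |G| = 8, but the maximum element order in G is 4 < 8. So G is not cyclic and no single element generates it: the count is 0.

Answer: 0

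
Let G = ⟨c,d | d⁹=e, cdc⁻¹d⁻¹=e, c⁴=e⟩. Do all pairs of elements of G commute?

Each pair of generators commutes: c·d = cd = d·c. Since the generators pairwise commute, every element of G commutes with every other, so G is abelian.

Answer: Yes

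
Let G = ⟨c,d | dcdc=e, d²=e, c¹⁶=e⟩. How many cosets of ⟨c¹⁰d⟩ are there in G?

First find ord(c¹⁰d) by computing successive powers:
  (c¹⁰d)¹ = c¹⁰d, (c¹⁰d)² = e.
So |⟨c¹⁰d⟩| = ord(c¹⁰d) = 2. With |G| = 32, by Lagrange [G : ⟨c¹⁰d⟩] = 32/2 = 16.

Answer: 16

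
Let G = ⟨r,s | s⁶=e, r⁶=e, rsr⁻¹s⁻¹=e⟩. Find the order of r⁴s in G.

Compute successive powers until reaching e:
  (r⁴s)¹ = r⁴s, (r⁴s)² = r²s², (r⁴s)³ = s³, (r⁴s)⁴ = r⁴s⁴, (r⁴s)⁵ = r²s⁵, (r⁴s)⁶ = e.
The smallest positive k with (r⁴s)ᵏ = e is 6.

Answer: 6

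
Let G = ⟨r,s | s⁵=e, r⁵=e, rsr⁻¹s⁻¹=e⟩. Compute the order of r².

Compute successive powers until reaching e:
  (r²)¹ = r², (r²)² = r⁴, (r²)³ = r, (r²)⁴ = r³, (r²)⁵ = e.
The smallest positive k with (r²)ᵏ = e is 5.

Answer: 5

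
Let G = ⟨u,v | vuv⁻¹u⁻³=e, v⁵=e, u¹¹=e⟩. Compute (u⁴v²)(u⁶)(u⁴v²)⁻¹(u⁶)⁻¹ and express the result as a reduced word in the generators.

[(u⁴v²), (u⁶)] = (u⁴v²)·(u⁶)·(u⁴v²)⁻¹·(u⁶)⁻¹.
  (u⁴v²) · (u⁶) = u³v²
  (u³v²) · (u²v³) = u¹⁰
  (u¹⁰) · (u⁵) = u⁴

Answer: u⁴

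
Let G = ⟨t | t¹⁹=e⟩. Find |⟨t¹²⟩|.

|⟨t¹²⟩| equals the order of t¹². Compute successive powers until reaching e:
  (t¹²)¹ = t¹², (t¹²)² = t⁵, (t¹²)³ = t¹⁷, (t¹²)⁴ = t¹⁰, (t¹²)⁵ = t³, (t¹²)⁶ = t¹⁵, (t¹²)⁷ = t⁸, (t¹²)⁸ = t, (t¹²)⁹ = t¹³, (t¹²)¹⁰ = t⁶, (t¹²)¹¹ = t¹⁸, (t¹²)¹² = t¹¹, (t¹²)¹³ = t⁴, (t¹²)¹⁴ = t¹⁶, (t¹²)¹⁵ = t⁹, (t¹²)¹⁶ = t², (t¹²)¹⁷ = t¹⁴, (t¹²)¹⁸ = t⁷, (t¹²)¹⁹ = e.
The smallest positive k with (t¹²)ᵏ = e is 19, so |⟨t¹²⟩| = 19.

Answer: 19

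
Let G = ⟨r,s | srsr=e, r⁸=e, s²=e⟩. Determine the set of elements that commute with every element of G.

An element z ∈ Z(G) iff z commutes with every generator.
For example r⁴ is central: (r⁴)·r = r⁵ = r·(r⁴); (r⁴)·s = r⁴s = s·(r⁴).
Whereas r ∉ Z(G) since r·s = rs ≠ r⁷s = s·r.
Checking each of the 16 elements this way gives Z(G) = {e, r⁴}, of order 2.

Answer: {e, r⁴}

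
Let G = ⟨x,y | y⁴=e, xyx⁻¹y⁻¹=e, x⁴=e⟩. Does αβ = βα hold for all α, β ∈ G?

Each pair of generators commutes: x·y = xy = y·x. Since the generators pairwise commute, every element of G commutes with every other, so G is abelian.

Answer: Yes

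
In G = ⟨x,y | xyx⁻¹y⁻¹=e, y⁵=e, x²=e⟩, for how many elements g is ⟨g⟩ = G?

G is cyclic of order 10. An element generates G iff its order is 10, and a cyclic group of order 10 has exactly φ(10) = 4 such elements.

Answer: 4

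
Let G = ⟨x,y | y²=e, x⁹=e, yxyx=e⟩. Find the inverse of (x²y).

The order of (x²y) is 2 (smallest k with (x²y)ᵏ = e), so (x²y)⁻¹ = (x²y)¹ = x²y.
Check: (x²y) · (x²y) → (x²y) · x² = y;   y · y = e, giving e as required.

Answer: x²y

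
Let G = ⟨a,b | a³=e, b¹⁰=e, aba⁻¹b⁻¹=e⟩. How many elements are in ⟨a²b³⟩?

|⟨a²b³⟩| equals the order of a²b³. Compute successive powers until reaching e:
  (a²b³)¹ = a²b³, (a²b³)² = ab⁶, (a²b³)³ = b⁹, (a²b³)⁴ = a²b², (a²b³)⁵ = ab⁵, (a²b³)⁶ = b⁸, (a²b³)⁷ = a²b, (a²b³)⁸ = ab⁴, (a²b³)⁹ = b⁷, (a²b³)¹⁰ = a², (a²b³)¹¹ = ab³, (a²b³)¹² = b⁶, (a²b³)¹³ = a²b⁹, (a²b³)¹⁴ = ab², (a²b³)¹⁵ = b⁵, (a²b³)¹⁶ = a²b⁸, (a²b³)¹⁷ = ab, (a²b³)¹⁸ = b⁴, (a²b³)¹⁹ = a²b⁷, (a²b³)²⁰ = a, (a²b³)²¹ = b³, (a²b³)²² = a²b⁶, (a²b³)²³ = ab⁹, (a²b³)²⁴ = b², (a²b³)²⁵ = a²b⁵, (a²b³)²⁶ = ab⁸, (a²b³)²⁷ = b, (a²b³)²⁸ = a²b⁴, (a²b³)²⁹ = ab⁷, (a²b³)³⁰ = e.
The smallest positive k with (a²b³)ᵏ = e is 30, so |⟨a²b³⟩| = 30.

Answer: 30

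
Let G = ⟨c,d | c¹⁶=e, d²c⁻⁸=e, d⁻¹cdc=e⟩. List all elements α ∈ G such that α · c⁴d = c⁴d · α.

⟨c⁴d⟩ ⊆ C_G(c⁴d) since powers of c⁴d commute with c⁴d; so |C_G(c⁴d)| ≥ |⟨c⁴d⟩| = 4.
By orbit–stabilizer, |C_G(c⁴d)| = |G| / |conj. class of c⁴d| = 32 / 8 = 4.
The 4 elements commuting with c⁴d are {e, c⁸, c⁴d, c⁴d⁻¹}.

Answer: {e, c⁸, c⁴d, c⁴d⁻¹}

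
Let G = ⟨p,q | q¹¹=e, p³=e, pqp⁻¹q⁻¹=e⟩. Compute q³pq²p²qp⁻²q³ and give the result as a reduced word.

Multiply left to right, reducing at each step:
  (q³) · p = pq³
  (pq³) · q² = pq⁵
  (pq⁵) · p² = q⁵
  (q⁵) · q = q⁶
  (q⁶) · p⁻² = pq⁶
  (pq⁶) · q³ = pq⁹

Answer: pq⁹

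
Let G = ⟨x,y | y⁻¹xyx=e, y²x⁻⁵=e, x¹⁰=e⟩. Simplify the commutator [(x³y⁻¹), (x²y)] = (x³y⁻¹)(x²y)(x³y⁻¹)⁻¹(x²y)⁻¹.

[(x³y⁻¹), (x²y)] = (x³y⁻¹)·(x²y)·(x³y⁻¹)⁻¹·(x²y)⁻¹.
  (x³y⁻¹) · (x²y) = x
  x · (x³y) = x⁴y
  (x⁴y) · (x²y⁻¹) = x²

Answer: x²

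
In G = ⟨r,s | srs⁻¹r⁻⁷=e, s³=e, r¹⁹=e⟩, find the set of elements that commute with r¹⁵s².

⟨r¹⁵s²⟩ ⊆ C_G(r¹⁵s²) since powers of r¹⁵s² commute with r¹⁵s²; so |C_G(r¹⁵s²)| ≥ |⟨r¹⁵s²⟩| = 3.
By orbit–stabilizer, |C_G(r¹⁵s²)| = |G| / |conj. class of r¹⁵s²| = 57 / 19 = 3.
The 3 elements commuting with r¹⁵s² are {e, r⁹s, r¹⁵s²}.

Answer: {e, r⁹s, r¹⁵s²}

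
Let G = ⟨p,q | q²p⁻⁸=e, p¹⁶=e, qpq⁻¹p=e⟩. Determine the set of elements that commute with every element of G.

An element z ∈ Z(G) iff z commutes with every generator.
For example p⁸ is central: (p⁸)·p = p⁹ = p·(p⁸); (p⁸)·q = q⁻¹ = q·(p⁸).
Whereas p ∉ Z(G) since p·q = pq ≠ p⁷q⁻¹ = q·p.
Checking each of the 32 elements this way gives Z(G) = {e, p⁸}, of order 2.

Answer: {e, p⁸}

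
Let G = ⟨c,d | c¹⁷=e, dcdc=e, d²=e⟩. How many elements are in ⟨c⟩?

|⟨c⟩| equals the order of c. Compute successive powers until reaching e:
  c¹ = c, c² = c², c³ = c³, c⁴ = c⁴, c⁵ = c⁵, c⁶ = c⁶, c⁷ = c⁷, c⁸ = c⁸, c⁹ = c⁹, c¹⁰ = c¹⁰, c¹¹ = c¹¹, c¹² = c¹², c¹³ = c¹³, c¹⁴ = c¹⁴, c¹⁵ = c¹⁵, c¹⁶ = c¹⁶, c¹⁷ = e.
The smallest positive k with cᵏ = e is 17, so |⟨c⟩| = 17.

Answer: 17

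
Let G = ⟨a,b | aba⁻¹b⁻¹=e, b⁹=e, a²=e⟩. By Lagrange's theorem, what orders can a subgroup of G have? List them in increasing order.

|G| = 18 = 2 · 3². By Lagrange's theorem the order of any subgroup divides 18; the divisors of 18 are 1, 2, 3, 6, 9, 18.

Answer: 1, 2, 3, 6, 9, 18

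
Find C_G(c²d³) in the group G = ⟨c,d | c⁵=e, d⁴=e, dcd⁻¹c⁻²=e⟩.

⟨c²d³⟩ ⊆ C_G(c²d³) since powers of c²d³ commute with c²d³; so |C_G(c²d³)| ≥ |⟨c²d³⟩| = 4.
By orbit–stabilizer, |C_G(c²d³)| = |G| / |conj. class of c²d³| = 20 / 5 = 4.
The 4 elements commuting with c²d³ are {e, cd, c²d³, c³d²}.

Answer: {e, cd, c²d³, c³d²}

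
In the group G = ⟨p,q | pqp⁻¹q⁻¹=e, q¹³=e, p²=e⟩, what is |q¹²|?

Compute successive powers until reaching e:
  (q¹²)¹ = q¹², (q¹²)² = q¹¹, (q¹²)³ = q¹⁰, (q¹²)⁴ = q⁹, (q¹²)⁵ = q⁸, (q¹²)⁶ = q⁷, (q¹²)⁷ = q⁶, (q¹²)⁸ = q⁵, (q¹²)⁹ = q⁴, (q¹²)¹⁰ = q³, (q¹²)¹¹ = q², (q¹²)¹² = q, (q¹²)¹³ = e.
The smallest positive k with (q¹²)ᵏ = e is 13.

Answer: 13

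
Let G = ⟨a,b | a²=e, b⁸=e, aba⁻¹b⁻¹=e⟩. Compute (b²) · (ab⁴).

Compute (b²) · (ab⁴) by multiplying left to right and reducing via the relations at each step:
  (b²) · a = ab²
  (ab²) · b⁴ = ab⁶

Answer: ab⁶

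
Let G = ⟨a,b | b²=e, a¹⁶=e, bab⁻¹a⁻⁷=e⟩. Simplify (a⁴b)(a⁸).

Compute (a⁴b) · (a⁸) by multiplying left to right and reducing via the relations at each step:
  (a⁴b) · a⁸ = a¹²b

Answer: a¹²b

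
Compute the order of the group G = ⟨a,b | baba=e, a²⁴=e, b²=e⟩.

Enumerate words in the generators, reducing via the relations: the distinct elements are
  {a, b, e, ab, a², a³, a⁴, a⁵, a⁶, a⁷, a⁸, a⁹, a²b, a²², a²³, a²¹, a²⁰, a³b, a¹², a¹³, a¹¹, a¹⁰, a¹⁴, a¹⁵, a¹⁶, a¹⁷, a¹⁸, a¹⁹, a⁴b, a⁵b, a⁶b, a⁷b, a⁸b, a⁹b, a²²b, a²³b, a²¹b, a²⁰b, a¹²b, a¹³b, a¹¹b, a¹⁰b, a¹⁴b, a¹⁵b, a¹⁶b, a¹⁷b, a¹⁸b, a¹⁹b}.
No further products give new elements, so |G| = 48.

Answer: 48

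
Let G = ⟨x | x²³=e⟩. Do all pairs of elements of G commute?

G has a single generator, so G is cyclic and hence abelian.

Answer: Yes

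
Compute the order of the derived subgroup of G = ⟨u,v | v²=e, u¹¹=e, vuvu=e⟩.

G' = [G, G] is generated by all commutators. The generator-pair commutators are: [u, v] = u².
The subgroup they normally generate is {e, u, u², u³, u⁴, u⁵, u⁶, u⁷, u⁸, u⁹, u¹⁰}, of order 11.
Check: |G/G'| = 22/11 = 2 is the order of the abelianisation.

Answer: 11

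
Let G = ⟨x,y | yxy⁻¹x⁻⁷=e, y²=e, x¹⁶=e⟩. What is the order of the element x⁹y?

Compute successive powers until reaching e:
  (x⁹y)¹ = x⁹y, (x⁹y)² = x⁸, (x⁹y)³ = xy, (x⁹y)⁴ = e.
The smallest positive k with (x⁹y)ᵏ = e is 4.

Answer: 4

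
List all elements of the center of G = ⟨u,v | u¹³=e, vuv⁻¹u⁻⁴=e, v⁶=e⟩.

An element z ∈ Z(G) iff z commutes with every generator.
For example e is central: e·u = u = u·e; e·v = v = v·e.
Whereas u ∉ Z(G) since u·v = uv ≠ u⁴v = v·u.
Checking each of the 78 elements this way gives Z(G) = {e}, of order 1.

Answer: {e}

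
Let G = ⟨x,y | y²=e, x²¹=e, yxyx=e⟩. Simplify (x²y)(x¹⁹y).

Compute (x²y) · (x¹⁹y) by multiplying left to right and reducing via the relations at each step:
  (x²y) · x¹⁹ = x⁴y
  (x⁴y) · y = x⁴

Answer: x⁴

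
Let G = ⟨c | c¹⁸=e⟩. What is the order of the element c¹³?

Compute successive powers until reaching e:
  (c¹³)¹ = c¹³, (c¹³)² = c⁸, (c¹³)³ = c³, (c¹³)⁴ = c¹⁶, (c¹³)⁵ = c¹¹, (c¹³)⁶ = c⁶, (c¹³)⁷ = c, (c¹³)⁸ = c¹⁴, (c¹³)⁹ = c⁹, (c¹³)¹⁰ = c⁴, (c¹³)¹¹ = c¹⁷, (c¹³)¹² = c¹², (c¹³)¹³ = c⁷, (c¹³)¹⁴ = c², (c¹³)¹⁵ = c¹⁵, (c¹³)¹⁶ = c¹⁰, (c¹³)¹⁷ = c⁵, (c¹³)¹⁸ = e.
The smallest positive k with (c¹³)ᵏ = e is 18.

Answer: 18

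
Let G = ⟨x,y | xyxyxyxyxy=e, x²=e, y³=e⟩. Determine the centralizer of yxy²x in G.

⟨yxy²x⟩ ⊆ C_G(yxy²x) since powers of yxy²x commute with yxy²x; so |C_G(yxy²x)| ≥ |⟨yxy²x⟩| = 5.
By orbit–stabilizer, |C_G(yxy²x)| = |G| / |conj. class of yxy²x| = 60 / 12 = 5.
The 5 elements commuting with yxy²x are {e, yxy²x, xyxy², yxy²xyxy²x, xyxy²xyxy²}.

Answer: {e, yxy²x, xyxy², yxy²xyxy²x, xyxy²xyxy²}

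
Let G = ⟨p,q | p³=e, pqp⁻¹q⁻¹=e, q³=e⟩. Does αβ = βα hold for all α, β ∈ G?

Each pair of generators commutes: p·q = pq = q·p. Since the generators pairwise commute, every element of G commutes with every other, so G is abelian.

Answer: Yes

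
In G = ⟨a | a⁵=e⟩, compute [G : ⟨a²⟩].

First find ord(a²) by computing successive powers:
  (a²)¹ = a², (a²)² = a⁴, (a²)³ = a, (a²)⁴ = a³, (a²)⁵ = e.
So |⟨a²⟩| = ord(a²) = 5. With |G| = 5, by Lagrange [G : ⟨a²⟩] = 5/5 = 1.

Answer: 1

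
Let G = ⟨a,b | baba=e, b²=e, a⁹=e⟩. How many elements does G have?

Enumerate words in the generators, reducing via the relations: the distinct elements are
  {a, b, e, ab, a², a³, a⁴, a⁵, a⁶, a⁷, a⁸, a²b, a³b, a⁴b, a⁵b, a⁶b, a⁷b, a⁸b}.
No further products give new elements, so |G| = 18.

Answer: 18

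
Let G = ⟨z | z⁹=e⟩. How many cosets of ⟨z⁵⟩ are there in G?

First find ord(z⁵) by computing successive powers:
  (z⁵)¹ = z⁵, (z⁵)² = z, (z⁵)³ = z⁶, (z⁵)⁴ = z², (z⁵)⁵ = z⁷, (z⁵)⁶ = z³, (z⁵)⁷ = z⁸, (z⁵)⁸ = z⁴, (z⁵)⁹ = e.
So |⟨z⁵⟩| = ord(z⁵) = 9. With |G| = 9, by Lagrange [G : ⟨z⁵⟩] = 9/9 = 1.

Answer: 1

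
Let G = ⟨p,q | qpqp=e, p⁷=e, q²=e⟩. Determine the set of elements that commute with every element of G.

An element z ∈ Z(G) iff z commutes with every generator.
For example e is central: e·p = p = p·e; e·q = q = q·e.
Whereas p ∉ Z(G) since p·q = pq ≠ p⁶q = q·p.
Checking each of the 14 elements this way gives Z(G) = {e}, of order 1.

Answer: {e}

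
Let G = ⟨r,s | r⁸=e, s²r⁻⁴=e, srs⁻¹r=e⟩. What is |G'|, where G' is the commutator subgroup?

G' = [G, G] is generated by all commutators. The generator-pair commutators are: [r, s] = r².
The subgroup they normally generate is {e, r², r⁴, r⁶}, of order 4.
Check: |G/G'| = 16/4 = 4 is the order of the abelianisation.

Answer: 4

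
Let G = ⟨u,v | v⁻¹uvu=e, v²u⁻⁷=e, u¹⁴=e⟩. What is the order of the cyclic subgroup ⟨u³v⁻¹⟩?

|⟨u³v⁻¹⟩| equals the order of u³v⁻¹. Compute successive powers until reaching e:
  (u³v⁻¹)¹ = u³v⁻¹, (u³v⁻¹)² = u⁷, (u³v⁻¹)³ = u³v, (u³v⁻¹)⁴ = e.
The smallest positive k with (u³v⁻¹)ᵏ = e is 4, so |⟨u³v⁻¹⟩| = 4.

Answer: 4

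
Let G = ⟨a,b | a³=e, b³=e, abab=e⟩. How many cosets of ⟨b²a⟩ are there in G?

First find ord(b²a) by computing successive powers:
  (b²a)¹ = b²a, (b²a)² = a²b, (b²a)³ = e.
So |⟨b²a⟩| = ord(b²a) = 3. With |G| = 12, by Lagrange [G : ⟨b²a⟩] = 12/3 = 4.

Answer: 4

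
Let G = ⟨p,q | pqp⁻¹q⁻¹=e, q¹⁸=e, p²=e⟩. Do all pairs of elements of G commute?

Each pair of generators commutes: p·q = pq = q·p. Since the generators pairwise commute, every element of G commutes with every other, so G is abelian.

Answer: Yes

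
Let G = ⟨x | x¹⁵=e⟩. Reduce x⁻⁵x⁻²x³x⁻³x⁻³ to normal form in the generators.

Multiply left to right, reducing at each step:
  (x¹⁰) · x⁻² = x⁸
  (x⁸) · x³ = x¹¹
  (x¹¹) · x⁻³ = x⁸
  (x⁸) · x⁻³ = x⁵

Answer: x⁵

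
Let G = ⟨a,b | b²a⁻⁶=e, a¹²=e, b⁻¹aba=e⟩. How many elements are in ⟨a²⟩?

|⟨a²⟩| equals the order of a². Compute successive powers until reaching e:
  (a²)¹ = a², (a²)² = a⁴, (a²)³ = a⁶, (a²)⁴ = a⁸, (a²)⁵ = a¹⁰, (a²)⁶ = e.
The smallest positive k with (a²)ᵏ = e is 6, so |⟨a²⟩| = 6.

Answer: 6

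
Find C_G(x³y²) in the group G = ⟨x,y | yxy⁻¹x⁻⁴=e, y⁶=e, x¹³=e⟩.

⟨x³y²⟩ ⊆ C_G(x³y²) since powers of x³y² commute with x³y²; so |C_G(x³y²)| ≥ |⟨x³y²⟩| = 3.
By orbit–stabilizer, |C_G(x³y²)| = |G| / |conj. class of x³y²| = 78 / 13 = 6.
The 6 elements commuting with x³y² are {e, x³y², x⁷y⁵, x¹¹y, x¹⁰y³, x¹²y⁴}.

Answer: {e, x³y², x⁷y⁵, x¹¹y, x¹⁰y³, x¹²y⁴}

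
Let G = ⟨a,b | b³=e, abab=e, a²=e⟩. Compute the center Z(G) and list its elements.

An element z ∈ Z(G) iff z commutes with every generator.
For example e is central: e·a = a = a·e; e·b = b = b·e.
Whereas a ∉ Z(G) since a·b = ab ≠ ab² = b·a.
Checking each of the 6 elements this way gives Z(G) = {e}, of order 1.

Answer: {e}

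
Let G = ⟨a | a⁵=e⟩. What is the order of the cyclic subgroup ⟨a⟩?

|⟨a⟩| equals the order of a. Compute successive powers until reaching e:
  a¹ = a, a² = a², a³ = a³, a⁴ = a⁴, a⁵ = e.
The smallest positive k with aᵏ = e is 5, so |⟨a⟩| = 5.

Answer: 5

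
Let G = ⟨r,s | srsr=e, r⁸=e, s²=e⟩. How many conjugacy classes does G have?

The conjugacy classes (representative and size) are:
  [e] (size 1), [r] (size 2), [r⁶] (size 2), [r³] (size 2), [r⁴] (size 1), [s] (size 4), [r⁵s] (size 4).
Class equation: 1 + 2 + 2 + 2 + 1 + 4 + 4 = 16 = |G|. So G has 7 conjugacy classes.

Answer: 7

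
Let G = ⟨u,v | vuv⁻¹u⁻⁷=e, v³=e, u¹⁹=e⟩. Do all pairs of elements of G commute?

u·v = uv but v·u = u⁷v, so u·v ≠ v·u and G is not abelian.

Answer: No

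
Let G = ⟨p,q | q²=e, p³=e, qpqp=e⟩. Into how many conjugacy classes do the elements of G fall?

The conjugacy classes (representative and size) are:
  [e] (size 1), [p] (size 2), [pq] (size 3).
Class equation: 1 + 2 + 3 = 6 = |G|. So G has 3 conjugacy classes.

Answer: 3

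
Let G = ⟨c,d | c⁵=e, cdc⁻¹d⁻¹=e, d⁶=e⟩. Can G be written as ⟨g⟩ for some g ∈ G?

|G| = 30. The element cd has order 30 (its powers give 30 distinct elements), so ⟨cd⟩ = G and G is cyclic.

Answer: Yes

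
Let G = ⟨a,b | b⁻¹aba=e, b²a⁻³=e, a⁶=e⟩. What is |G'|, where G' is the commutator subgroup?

G' = [G, G] is generated by all commutators. The generator-pair commutators are: [a, b] = a².
The subgroup they normally generate is {e, a², a⁴}, of order 3.
Check: |G/G'| = 12/3 = 4 is the order of the abelianisation.

Answer: 3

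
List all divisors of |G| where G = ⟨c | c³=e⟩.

|G| = 3 = 3. By Lagrange's theorem the order of any subgroup divides 3; the divisors of 3 are 1, 3.

Answer: 1, 3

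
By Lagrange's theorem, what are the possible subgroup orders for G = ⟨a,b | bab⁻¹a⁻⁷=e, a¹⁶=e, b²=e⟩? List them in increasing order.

|G| = 32 = 2⁵. By Lagrange's theorem the order of any subgroup divides 32; the divisors of 32 are 1, 2, 4, 8, 16, 32.

Answer: 1, 2, 4, 8, 16, 32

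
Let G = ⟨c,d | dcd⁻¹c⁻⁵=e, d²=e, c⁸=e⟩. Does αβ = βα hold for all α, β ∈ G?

c·d = cd but d·c = c⁵d, so c·d ≠ d·c and G is not abelian.

Answer: No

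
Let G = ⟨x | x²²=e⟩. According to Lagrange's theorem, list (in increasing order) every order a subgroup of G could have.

|G| = 22 = 2 · 11. By Lagrange's theorem the order of any subgroup divides 22; the divisors of 22 are 1, 2, 11, 22.

Answer: 1, 2, 11, 22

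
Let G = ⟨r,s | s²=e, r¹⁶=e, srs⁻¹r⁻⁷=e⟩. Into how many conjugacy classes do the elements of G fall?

The conjugacy classes (representative and size) are:
  [e] (size 1), [r] (size 2), [r¹⁴] (size 2), [r³] (size 2), [r⁴] (size 2), [r¹⁰] (size 2), [r⁸] (size 1), [r⁹] (size 2), [r¹¹] (size 2), [r¹⁰s] (size 8), [rs] (size 8).
Class equation: 1 + 2 + 2 + 2 + 2 + 2 + 1 + 2 + 2 + 8 + 8 = 32 = |G|. So G has 11 conjugacy classes.

Answer: 11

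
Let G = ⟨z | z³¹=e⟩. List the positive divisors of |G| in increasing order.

|G| = 31 = 31. By Lagrange's theorem the order of any subgroup divides 31; the divisors of 31 are 1, 31.

Answer: 1, 31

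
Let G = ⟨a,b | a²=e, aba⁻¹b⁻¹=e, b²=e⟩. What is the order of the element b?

Compute successive powers until reaching e:
  b¹ = b, b² = e.
The smallest positive k with bᵏ = e is 2.

Answer: 2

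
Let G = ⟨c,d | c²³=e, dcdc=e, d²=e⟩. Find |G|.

Enumerate words in the generators, reducing via the relations: the distinct elements are
  {c, d, e, cd, c², c³, c⁴, c⁵, c⁶, c⁷, c⁸, c⁹, c²d, c²², c²¹, c²⁰, c³d, c¹², c¹³, c¹¹, c¹⁰, c¹⁴, c¹⁵, c¹⁶, c¹⁷, c¹⁸, c¹⁹, c⁴d, c⁵d, c⁶d, c⁷d, c⁸d, c⁹d, c²²d, c²¹d, c²⁰d, c¹²d, c¹³d, c¹¹d, c¹⁰d, c¹⁴d, c¹⁵d, c¹⁶d, c¹⁷d, c¹⁸d, c¹⁹d}.
No further products give new elements, so |G| = 46.

Answer: 46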